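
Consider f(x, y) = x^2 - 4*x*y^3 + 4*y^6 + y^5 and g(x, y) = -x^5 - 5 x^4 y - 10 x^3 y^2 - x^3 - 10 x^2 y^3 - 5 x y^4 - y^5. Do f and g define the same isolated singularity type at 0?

No.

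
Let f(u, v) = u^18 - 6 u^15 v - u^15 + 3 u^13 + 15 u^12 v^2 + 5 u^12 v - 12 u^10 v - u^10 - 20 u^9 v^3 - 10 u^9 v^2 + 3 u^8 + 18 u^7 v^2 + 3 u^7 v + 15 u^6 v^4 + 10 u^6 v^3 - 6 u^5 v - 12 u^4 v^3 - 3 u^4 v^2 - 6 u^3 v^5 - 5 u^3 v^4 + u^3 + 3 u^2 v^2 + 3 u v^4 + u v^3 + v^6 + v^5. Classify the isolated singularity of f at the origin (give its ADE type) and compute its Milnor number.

The Hessian of f at 0 has rank 0. Corank 2; j^3 = u^3 is a perfect cube, so E-series; the 4-jet and mu = 7 give E_7.

Type E_7, Milnor number mu = 7.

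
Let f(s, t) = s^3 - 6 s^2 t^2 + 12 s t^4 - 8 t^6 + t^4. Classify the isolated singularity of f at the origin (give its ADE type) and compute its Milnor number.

Type E_6, Milnor number mu = 6.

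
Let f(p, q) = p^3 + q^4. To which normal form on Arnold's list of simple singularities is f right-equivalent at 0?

E_6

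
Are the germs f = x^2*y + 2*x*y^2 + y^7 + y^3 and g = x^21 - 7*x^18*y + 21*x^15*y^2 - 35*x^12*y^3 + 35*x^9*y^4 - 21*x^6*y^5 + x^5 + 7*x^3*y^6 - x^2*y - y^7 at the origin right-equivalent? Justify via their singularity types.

Yes.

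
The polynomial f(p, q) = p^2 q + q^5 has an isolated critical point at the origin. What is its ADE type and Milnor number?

The Hessian of f at 0 is [[0, 0], [0, 0]] with rank 0, so corank 2. A Groebner basis of the Jacobian ideal J(f) in C{p,q} is {p^2/5 + q^4, p^3, p*q}; counting standard monomials gives mu = 6. Corank 2; j^3 = p^2*q has shape L^2 M (L != M), so D-series; mu = 6 gives D_6.

Type D_{6}, Milnor number mu = 6.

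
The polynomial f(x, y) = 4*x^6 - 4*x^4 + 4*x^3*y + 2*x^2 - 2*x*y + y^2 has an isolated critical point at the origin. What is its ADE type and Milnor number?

Type A_{1}, Milnor number mu = 1.

The Hessian of f at 0 is [[4, -2], [-2, 2]] with rank 2, so corank 0. A Groebner basis of the Jacobian ideal J(f) in C{x,y} is {x, y}; counting standard monomials gives mu = 1. Corank 0: nondegenerate Morse point, so A_1.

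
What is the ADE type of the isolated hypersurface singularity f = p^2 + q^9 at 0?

The Hessian of f at 0 has rank 1. Corank 1: A-series; mu = 8 gives A_8.

A8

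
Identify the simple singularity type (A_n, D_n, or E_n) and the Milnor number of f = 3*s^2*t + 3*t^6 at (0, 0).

Type D_7, Milnor number mu = 7.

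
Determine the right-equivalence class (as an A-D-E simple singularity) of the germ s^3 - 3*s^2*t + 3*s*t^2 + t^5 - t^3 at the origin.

The Hessian of f at 0 has rank 0. Corank 2; j^3 = (s - t)^3 is a perfect cube, so E-series; the 5-jet and mu = 8 give E_8.

E8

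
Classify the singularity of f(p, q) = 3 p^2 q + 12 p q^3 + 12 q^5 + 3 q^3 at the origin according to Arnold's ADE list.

D_{4}

The Hessian of f at 0 is [[0, 0], [0, 0]] with rank 0, so corank 2. A Groebner basis of the Jacobian ideal J(f) in C{p,q} is {q^3, p^2 + 3*q^2, p*q}; counting standard monomials gives mu = 4. Corank 2; j^3 = 3*q*(p^2 + q^2) splits into three distinct lines over C (the quadratic factor has nonzero discriminant), so D_4.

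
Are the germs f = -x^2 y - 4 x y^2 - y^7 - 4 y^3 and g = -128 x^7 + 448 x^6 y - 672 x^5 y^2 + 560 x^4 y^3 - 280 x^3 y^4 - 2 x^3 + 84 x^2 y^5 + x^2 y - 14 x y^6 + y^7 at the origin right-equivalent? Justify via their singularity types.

Yes.

The Hessian of f at 0 has rank 0. Corank 2; j^3 = -y*(x + 2*y)^2 has shape L^2 M (L != M), so D-series; mu = 8 gives D_8. The Hessian of g at 0 has rank 0. Corank 2; j^3 = -x^2*(2*x - y) has shape L^2 M (L != M), so D-series; mu = 8 gives D_8. Both have type D_8, hence right-equivalent.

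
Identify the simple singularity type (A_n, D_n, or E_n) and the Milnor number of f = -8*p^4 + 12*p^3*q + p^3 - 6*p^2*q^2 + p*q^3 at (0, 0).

Type E_7, Milnor number mu = 7.

The Hessian of f at 0 has rank 0. Corank 2; j^3 = p^3 is a perfect cube, so E-series; the 4-jet and mu = 7 give E_7.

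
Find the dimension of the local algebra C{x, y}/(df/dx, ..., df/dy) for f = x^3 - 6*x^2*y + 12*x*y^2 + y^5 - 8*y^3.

8

The Hessian of f at 0 has rank 0. Corank 2; j^3 = (x - 2*y)^3 is a perfect cube, so E-series; the 5-jet and mu = 8 give E_8.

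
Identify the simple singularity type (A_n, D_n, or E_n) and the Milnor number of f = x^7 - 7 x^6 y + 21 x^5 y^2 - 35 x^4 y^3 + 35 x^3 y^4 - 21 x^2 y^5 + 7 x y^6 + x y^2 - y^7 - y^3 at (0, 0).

The Hessian of f at 0 has rank 0. Corank 2; j^3 = y^2*(x - y) has shape L^2 M (L != M), so D-series; mu = 8 gives D_8.

Type D_8, Milnor number mu = 8.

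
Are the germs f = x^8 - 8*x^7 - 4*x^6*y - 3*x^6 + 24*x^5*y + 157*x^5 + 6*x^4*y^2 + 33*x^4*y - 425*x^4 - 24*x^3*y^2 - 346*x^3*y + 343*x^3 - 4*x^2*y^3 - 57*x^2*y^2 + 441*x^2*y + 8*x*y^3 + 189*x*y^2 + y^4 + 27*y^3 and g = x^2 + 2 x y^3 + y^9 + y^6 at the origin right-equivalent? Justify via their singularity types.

No.

The Hessian of f at 0 has rank 0. Corank 2; j^3 = (7*x + 3*y)^3 is a perfect cube, so E-series; the 4-jet and mu = 6 give E_6. The Hessian of g at 0 has rank 1. Corank 1: A-series; mu = 8 gives A_8. f is E_6 but g is A_8, hence not right-equivalent.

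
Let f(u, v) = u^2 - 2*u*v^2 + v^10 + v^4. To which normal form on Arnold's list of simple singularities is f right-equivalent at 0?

The Hessian of f at 0 is [[2, 0], [0, 0]] with rank 1, so corank 1. A Groebner basis of the Jacobian ideal J(f) in C{u,v} is {u^5, u^4*v, -u + v^2}; counting standard monomials gives mu = 9. Corank 1: A-series; mu = 9 gives A_9.

A_{9}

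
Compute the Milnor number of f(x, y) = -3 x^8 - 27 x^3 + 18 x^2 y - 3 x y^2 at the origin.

9

The Hessian of f at 0 has rank 0. Corank 2; j^3 = -3*x*(3*x - y)^2 has shape L^2 M (L != M), so D-series; mu = 9 gives D_9.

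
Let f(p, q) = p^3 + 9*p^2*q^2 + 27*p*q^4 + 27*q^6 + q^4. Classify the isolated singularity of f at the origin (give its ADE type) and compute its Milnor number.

Type E6, Milnor number mu = 6.

The Hessian of f at 0 has rank 0. Corank 2; j^3 = p^3 is a perfect cube, so E-series; the 4-jet and mu = 6 give E_6.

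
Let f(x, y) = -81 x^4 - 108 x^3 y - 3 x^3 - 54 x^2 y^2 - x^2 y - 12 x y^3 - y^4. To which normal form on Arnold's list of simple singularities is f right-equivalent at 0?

D5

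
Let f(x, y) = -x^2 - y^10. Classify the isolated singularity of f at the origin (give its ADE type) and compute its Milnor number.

Type A_9, Milnor number mu = 9.

The Hessian of f at 0 is [[-2, 0], [0, 0]] with rank 1, so corank 1. A Groebner basis of the Jacobian ideal J(f) in C{x,y} is {y^9, x}; counting standard monomials gives mu = 9. Corank 1: A-series; mu = 9 gives A_9.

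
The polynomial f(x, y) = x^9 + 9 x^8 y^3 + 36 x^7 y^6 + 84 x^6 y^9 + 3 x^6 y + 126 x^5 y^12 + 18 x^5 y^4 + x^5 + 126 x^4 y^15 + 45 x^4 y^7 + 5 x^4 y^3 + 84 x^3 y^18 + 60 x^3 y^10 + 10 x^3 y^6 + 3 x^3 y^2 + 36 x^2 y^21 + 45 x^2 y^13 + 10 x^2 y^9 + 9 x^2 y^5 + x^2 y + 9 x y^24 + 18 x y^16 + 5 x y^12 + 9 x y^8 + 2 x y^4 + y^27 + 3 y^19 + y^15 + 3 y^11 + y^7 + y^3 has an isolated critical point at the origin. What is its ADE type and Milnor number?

The Hessian of f at 0 has rank 0. Corank 2; j^3 = y*(x^2 + y^2) splits into three distinct lines over C (the quadratic factor has nonzero discriminant), so D_4.

Type D_4, Milnor number mu = 4.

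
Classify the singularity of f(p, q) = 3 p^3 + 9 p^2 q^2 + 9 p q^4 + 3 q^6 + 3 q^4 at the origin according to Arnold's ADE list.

E6

The Hessian of f at 0 is [[0, 0], [0, 0]] with rank 0, so corank 2. A Groebner basis of the Jacobian ideal J(f) in C{p,q} is {p^3, p^2*q, p^2/2 + p*q^2, q^3}; counting standard monomials gives mu = 6. Corank 2; j^3 = 3*p^3 is a perfect cube, so E-series; the 4-jet and mu = 6 give E_6.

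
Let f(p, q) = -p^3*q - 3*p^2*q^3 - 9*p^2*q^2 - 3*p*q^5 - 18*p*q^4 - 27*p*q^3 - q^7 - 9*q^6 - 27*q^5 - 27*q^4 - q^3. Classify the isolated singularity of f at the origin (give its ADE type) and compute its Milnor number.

Type E_7, Milnor number mu = 7.

The Hessian of f at 0 has rank 0. Corank 2; j^3 = -q^3 is a perfect cube, so E-series; the 4-jet and mu = 7 give E_7.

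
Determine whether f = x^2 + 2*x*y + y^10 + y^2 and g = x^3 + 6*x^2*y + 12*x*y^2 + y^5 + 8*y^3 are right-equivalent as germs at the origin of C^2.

No.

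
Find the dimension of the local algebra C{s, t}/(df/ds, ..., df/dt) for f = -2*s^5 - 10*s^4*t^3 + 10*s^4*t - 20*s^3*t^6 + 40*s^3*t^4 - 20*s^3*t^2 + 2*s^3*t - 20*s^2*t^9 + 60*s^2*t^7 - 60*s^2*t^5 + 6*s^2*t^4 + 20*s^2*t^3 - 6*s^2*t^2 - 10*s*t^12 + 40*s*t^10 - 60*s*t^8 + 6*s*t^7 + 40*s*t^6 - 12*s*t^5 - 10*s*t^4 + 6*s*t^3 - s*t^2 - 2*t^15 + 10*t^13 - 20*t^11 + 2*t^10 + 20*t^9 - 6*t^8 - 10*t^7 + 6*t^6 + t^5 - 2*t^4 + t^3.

6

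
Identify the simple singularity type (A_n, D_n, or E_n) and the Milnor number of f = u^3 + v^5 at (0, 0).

The Hessian of f at 0 has rank 0. Corank 2; j^3 = u^3 is a perfect cube, so E-series; the 5-jet and mu = 8 give E_8.

Type E_8, Milnor number mu = 8.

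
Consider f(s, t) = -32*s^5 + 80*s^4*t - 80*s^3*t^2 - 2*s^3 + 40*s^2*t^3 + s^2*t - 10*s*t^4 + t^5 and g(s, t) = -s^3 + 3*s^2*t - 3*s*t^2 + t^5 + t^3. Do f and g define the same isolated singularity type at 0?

The Hessian of f at 0 has rank 0. Corank 2; j^3 = -s^2*(2*s - t) has shape L^2 M (L != M), so D-series; mu = 6 gives D_6. The Hessian of g at 0 has rank 0. Corank 2; j^3 = -(s - t)^3 is a perfect cube, so E-series; the 5-jet and mu = 8 give E_8. f is D_6 but g is E_8, hence not right-equivalent.

No.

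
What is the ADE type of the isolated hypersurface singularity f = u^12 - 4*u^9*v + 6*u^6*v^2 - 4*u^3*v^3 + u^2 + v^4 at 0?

A3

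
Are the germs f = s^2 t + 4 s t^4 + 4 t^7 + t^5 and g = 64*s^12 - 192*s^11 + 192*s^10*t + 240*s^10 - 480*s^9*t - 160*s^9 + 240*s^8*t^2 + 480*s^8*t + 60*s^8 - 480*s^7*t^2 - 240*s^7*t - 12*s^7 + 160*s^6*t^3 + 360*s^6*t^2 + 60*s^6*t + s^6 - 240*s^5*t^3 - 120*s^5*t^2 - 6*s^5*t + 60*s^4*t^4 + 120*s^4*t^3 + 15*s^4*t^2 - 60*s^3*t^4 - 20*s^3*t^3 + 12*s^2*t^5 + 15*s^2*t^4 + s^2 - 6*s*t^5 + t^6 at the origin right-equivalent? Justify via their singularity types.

The Hessian of f at 0 has rank 0. Corank 2; j^3 = s^2*t has shape L^2 M (L != M), so D-series; mu = 6 gives D_6. The Hessian of g at 0 has rank 1. Corank 1: A-series; mu = 5 gives A_5. f is D_6 but g is A_5, hence not right-equivalent.

No.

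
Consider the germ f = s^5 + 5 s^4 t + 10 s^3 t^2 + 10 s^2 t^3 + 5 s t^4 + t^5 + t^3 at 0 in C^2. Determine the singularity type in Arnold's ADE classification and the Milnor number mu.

Type E_{8}, Milnor number mu = 8.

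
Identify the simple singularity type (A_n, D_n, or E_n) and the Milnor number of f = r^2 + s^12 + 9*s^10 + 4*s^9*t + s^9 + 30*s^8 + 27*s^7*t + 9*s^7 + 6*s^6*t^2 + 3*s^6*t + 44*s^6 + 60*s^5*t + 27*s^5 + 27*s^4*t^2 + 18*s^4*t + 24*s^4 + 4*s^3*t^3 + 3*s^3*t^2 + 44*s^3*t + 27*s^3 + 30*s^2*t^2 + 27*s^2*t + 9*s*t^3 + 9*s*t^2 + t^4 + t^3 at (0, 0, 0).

Type E_7, Milnor number mu = 7.

The Hessian of f at 0 is [[0, 0, 0], [0, 0, 0], [0, 0, 2]] with rank 1, so corank 2. A Groebner basis of the Jacobian ideal J(f) in C{s,t,r} is {19683*s^2/4 + 6561*s*t/2 + t^4 + 27*t^3/4 + 2187*t^2/4, s^3 + 135*s^2/4 + 45*s*t/2 + t^3/12 + 15*t^2/4, s^2*t - 243*s^2/4 - 81*s*t/2 - 7*t^3/36 - 27*t^2/4, 81*s^2 + s*t^2 + 54*s*t + 4*t^3/9 + 9*t^2, r}; counting standard monomials gives mu = 7. Corank 2; j^3 = (3*s + t)^3 is a perfect cube, so E-series; the 4-jet and mu = 7 give E_7.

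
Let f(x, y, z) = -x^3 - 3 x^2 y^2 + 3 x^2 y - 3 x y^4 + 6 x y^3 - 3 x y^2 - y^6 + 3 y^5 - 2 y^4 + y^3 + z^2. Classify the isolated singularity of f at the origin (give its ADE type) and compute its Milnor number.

The Hessian of f at 0 is [[0, 0, 0], [0, 0, 0], [0, 0, 2]] with rank 1, so corank 2. A Groebner basis of the Jacobian ideal J(f) in C{x,y,z} is {x^3 + 3*x^2/2 - 3*x*y + 3*y^2/2, x^2*y + x^2 - 2*x*y + y^2, x^2/2 + x*y^2 - x*y + y^2/2, y^3, z}; counting standard monomials gives mu = 6. Corank 2; j^3 = -(x - y)^3 is a perfect cube, so E-series; the 4-jet and mu = 6 give E_6.

Type E_{6}, Milnor number mu = 6.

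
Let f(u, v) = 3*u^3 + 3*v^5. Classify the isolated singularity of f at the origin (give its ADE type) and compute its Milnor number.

Type E_{8}, Milnor number mu = 8.

The Hessian of f at 0 is [[0, 0], [0, 0]] with rank 0, so corank 2. A Groebner basis of the Jacobian ideal J(f) in C{u,v} is {v^4, u^2}; counting standard monomials gives mu = 8. Corank 2; j^3 = 3*u^3 is a perfect cube, so E-series; the 5-jet and mu = 8 give E_8.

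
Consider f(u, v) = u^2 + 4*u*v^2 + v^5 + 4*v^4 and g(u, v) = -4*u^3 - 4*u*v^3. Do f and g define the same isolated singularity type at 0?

The Hessian of f at 0 is [[2, 0], [0, 0]] with rank 1, so corank 1. A Groebner basis of the Jacobian ideal J(f) in C{u,v} is {u^2, u/2 + v^2}; counting standard monomials gives mu = 4. Corank 1: A-series; mu = 4 gives A_4. The Hessian of g at 0 is [[0, 0], [0, 0]] with rank 0, so corank 2. A Groebner basis of the Jacobian ideal J(g) in C{u,v} is {u^3, u*v^2, 3*u^2 + v^3}; counting standard monomials gives mu = 7. Corank 2; j^3 = -4*u^3 is a perfect cube, so E-series; the 4-jet and mu = 7 give E_7. f is A_4 but g is E_7, hence not right-equivalent.

No.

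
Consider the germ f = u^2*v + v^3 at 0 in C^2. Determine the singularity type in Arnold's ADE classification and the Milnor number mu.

The Hessian of f at 0 has rank 0. Corank 2; j^3 = v*(u^2 + v^2) splits into three distinct lines over C (the quadratic factor has nonzero discriminant), so D_4.

Type D_4, Milnor number mu = 4.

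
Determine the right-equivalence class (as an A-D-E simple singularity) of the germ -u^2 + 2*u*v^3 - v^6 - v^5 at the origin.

A4

The Hessian of f at 0 has rank 1. Corank 1: A-series; mu = 4 gives A_4.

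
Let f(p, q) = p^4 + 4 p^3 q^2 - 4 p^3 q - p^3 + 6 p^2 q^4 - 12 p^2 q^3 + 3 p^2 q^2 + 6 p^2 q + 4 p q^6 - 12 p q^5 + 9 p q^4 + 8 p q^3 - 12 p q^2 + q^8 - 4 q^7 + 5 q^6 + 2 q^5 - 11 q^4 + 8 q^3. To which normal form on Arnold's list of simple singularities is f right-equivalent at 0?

E6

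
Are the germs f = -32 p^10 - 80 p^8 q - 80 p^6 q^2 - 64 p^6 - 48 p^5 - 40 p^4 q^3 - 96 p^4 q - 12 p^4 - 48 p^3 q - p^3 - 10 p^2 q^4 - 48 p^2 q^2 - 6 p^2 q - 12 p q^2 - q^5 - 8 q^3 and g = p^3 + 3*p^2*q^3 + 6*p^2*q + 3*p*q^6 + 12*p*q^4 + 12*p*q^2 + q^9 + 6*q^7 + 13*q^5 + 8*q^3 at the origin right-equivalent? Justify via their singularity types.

Yes.

The Hessian of f at 0 has rank 0. Corank 2; j^3 = -(p + 2*q)^3 is a perfect cube, so E-series; the 5-jet and mu = 8 give E_8. The Hessian of g at 0 has rank 0. Corank 2; j^3 = (p + 2*q)^3 is a perfect cube, so E-series; the 5-jet and mu = 8 give E_8. Both have type E_8, hence right-equivalent.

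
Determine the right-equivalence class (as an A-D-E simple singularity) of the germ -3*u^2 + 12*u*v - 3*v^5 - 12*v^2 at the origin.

A_{4}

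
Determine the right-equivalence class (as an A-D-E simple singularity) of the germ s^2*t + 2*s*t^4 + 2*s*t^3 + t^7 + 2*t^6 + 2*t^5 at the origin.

D6

The Hessian of f at 0 has rank 0. Corank 2; j^3 = s^2*t has shape L^2 M (L != M), so D-series; mu = 6 gives D_6.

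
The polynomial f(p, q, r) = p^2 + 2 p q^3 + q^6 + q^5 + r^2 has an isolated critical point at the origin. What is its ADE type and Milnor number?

Type A_4, Milnor number mu = 4.

The Hessian of f at 0 has rank 2. Corank 1: A-series; mu = 4 gives A_4.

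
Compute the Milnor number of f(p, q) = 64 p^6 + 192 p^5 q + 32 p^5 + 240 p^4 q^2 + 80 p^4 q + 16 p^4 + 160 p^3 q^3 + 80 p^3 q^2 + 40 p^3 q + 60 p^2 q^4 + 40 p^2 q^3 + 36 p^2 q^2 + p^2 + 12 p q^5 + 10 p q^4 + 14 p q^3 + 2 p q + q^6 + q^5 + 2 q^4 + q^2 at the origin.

The Hessian of f at 0 has rank 1. Corank 1: A-series; mu = 4 gives A_4.

4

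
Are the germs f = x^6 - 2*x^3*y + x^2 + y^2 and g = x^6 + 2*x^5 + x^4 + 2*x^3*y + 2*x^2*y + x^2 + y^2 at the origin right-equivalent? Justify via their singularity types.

Yes.

The Hessian of f at 0 is [[2, 0], [0, 2]] with rank 2, so corank 0. A Groebner basis of the Jacobian ideal J(f) in C{x,y} is {x, y}; counting standard monomials gives mu = 1. Corank 0: nondegenerate Morse point, so A_1. The Hessian of g at 0 is [[2, 0], [0, 2]] with rank 2, so corank 0. A Groebner basis of the Jacobian ideal J(g) in C{x,y} is {x, y}; counting standard monomials gives mu = 1. Corank 0: nondegenerate Morse point, so A_1. Both have type A_1, hence right-equivalent.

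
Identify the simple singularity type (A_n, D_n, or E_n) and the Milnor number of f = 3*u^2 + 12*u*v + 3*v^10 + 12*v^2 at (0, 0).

The Hessian of f at 0 is [[6, 12], [12, 24]] with rank 1, so corank 1. A Groebner basis of the Jacobian ideal J(f) in C{u,v} is {v^9, u + 2*v}; counting standard monomials gives mu = 9. Corank 1: A-series; mu = 9 gives A_9.

Type A_{9}, Milnor number mu = 9.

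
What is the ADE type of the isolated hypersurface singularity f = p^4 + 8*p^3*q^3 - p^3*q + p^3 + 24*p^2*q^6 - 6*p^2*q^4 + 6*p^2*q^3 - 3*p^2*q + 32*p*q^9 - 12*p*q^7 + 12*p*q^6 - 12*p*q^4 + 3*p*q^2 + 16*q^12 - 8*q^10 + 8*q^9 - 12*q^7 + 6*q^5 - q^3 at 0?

E_7

The Hessian of f at 0 is [[0, 0], [0, 0]] with rank 0, so corank 2. A Groebner basis of the Jacobian ideal J(f) in C{p,q} is {3*p^2 - 6*p*q + q^4 + q^3 + 3*q^2, p^3 + 3*p^2 - 6*p*q + 3*q^2, p^2*q + 3*p^2 - 6*p*q + 3*q^2, 2*p^2 + p*q^2 - 4*p*q - q^3/3 + 2*q^2}; counting standard monomials gives mu = 7. Corank 2; j^3 = (p - q)^3 is a perfect cube, so E-series; the 4-jet and mu = 7 give E_7.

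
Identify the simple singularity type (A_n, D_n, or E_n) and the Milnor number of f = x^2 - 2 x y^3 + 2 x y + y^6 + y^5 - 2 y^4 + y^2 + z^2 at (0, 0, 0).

The Hessian of f at 0 is [[2, 2, 0], [2, 2, 0], [0, 0, 2]] with rank 2, so corank 1. A Groebner basis of the Jacobian ideal J(f) in C{x,y,z} is {-x + y^3 - y, x^2 - y^2, x*y + y^2, z}; counting standard monomials gives mu = 4. Corank 1: A-series; mu = 4 gives A_4.

Type A_4, Milnor number mu = 4.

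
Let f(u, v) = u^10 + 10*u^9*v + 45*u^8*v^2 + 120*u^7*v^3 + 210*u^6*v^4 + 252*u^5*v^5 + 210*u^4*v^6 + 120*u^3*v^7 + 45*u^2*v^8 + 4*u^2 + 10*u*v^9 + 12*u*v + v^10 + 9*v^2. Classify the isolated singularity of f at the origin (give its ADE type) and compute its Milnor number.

Type A_9, Milnor number mu = 9.

The Hessian of f at 0 is [[8, 12], [12, 18]] with rank 1, so corank 1. A Groebner basis of the Jacobian ideal J(f) in C{u,v} is {v^9, u + 3*v/2}; counting standard monomials gives mu = 9. Corank 1: A-series; mu = 9 gives A_9.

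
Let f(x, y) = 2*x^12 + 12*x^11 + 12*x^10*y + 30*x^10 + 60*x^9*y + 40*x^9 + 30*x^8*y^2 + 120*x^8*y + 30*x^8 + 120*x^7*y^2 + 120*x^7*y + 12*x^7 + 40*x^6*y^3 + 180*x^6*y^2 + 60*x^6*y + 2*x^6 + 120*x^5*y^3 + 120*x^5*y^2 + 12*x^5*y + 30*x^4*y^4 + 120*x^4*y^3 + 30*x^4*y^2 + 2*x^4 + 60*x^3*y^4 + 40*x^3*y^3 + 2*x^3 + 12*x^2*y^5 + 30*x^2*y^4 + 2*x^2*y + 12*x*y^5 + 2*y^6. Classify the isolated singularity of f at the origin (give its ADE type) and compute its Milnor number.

Type D_7, Milnor number mu = 7.

The Hessian of f at 0 has rank 0. Corank 2; j^3 = 2*x^2*(x + y) has shape L^2 M (L != M), so D-series; mu = 7 gives D_7.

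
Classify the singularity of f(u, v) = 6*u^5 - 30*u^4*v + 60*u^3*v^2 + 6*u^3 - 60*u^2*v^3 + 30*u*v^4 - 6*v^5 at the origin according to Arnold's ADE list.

E_{8}

The Hessian of f at 0 is [[0, 0], [0, 0]] with rank 0, so corank 2. A Groebner basis of the Jacobian ideal J(f) in C{u,v} is {v^5, u*v^3 - v^4/4, u^2}; counting standard monomials gives mu = 8. Corank 2; j^3 = 6*u^3 is a perfect cube, so E-series; the 5-jet and mu = 8 give E_8.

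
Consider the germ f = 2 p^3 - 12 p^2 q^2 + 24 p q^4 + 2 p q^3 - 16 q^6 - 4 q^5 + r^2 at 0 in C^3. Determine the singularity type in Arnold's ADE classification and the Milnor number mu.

Type E_{7}, Milnor number mu = 7.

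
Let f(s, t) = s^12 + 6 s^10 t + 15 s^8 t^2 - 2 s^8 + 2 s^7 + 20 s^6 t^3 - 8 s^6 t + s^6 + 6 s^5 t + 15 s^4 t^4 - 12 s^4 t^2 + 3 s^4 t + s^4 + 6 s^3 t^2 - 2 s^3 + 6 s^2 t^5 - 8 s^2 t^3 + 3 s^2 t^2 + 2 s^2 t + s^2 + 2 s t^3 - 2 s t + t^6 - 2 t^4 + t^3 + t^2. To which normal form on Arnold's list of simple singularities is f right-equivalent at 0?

A2

The Hessian of f at 0 has rank 1. Corank 1: A-series; mu = 2 gives A_2.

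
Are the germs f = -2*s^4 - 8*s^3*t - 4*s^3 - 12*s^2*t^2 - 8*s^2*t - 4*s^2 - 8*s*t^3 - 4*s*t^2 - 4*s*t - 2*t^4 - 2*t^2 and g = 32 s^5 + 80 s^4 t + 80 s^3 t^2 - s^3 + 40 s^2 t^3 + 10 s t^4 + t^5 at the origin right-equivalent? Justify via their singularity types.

No.

The Hessian of f at 0 has rank 2. Corank 0: nondegenerate Morse point, so A_1. The Hessian of g at 0 has rank 0. Corank 2; j^3 = -s^3 is a perfect cube, so E-series; the 5-jet and mu = 8 give E_8. f is A_1 but g is E_8, hence not right-equivalent.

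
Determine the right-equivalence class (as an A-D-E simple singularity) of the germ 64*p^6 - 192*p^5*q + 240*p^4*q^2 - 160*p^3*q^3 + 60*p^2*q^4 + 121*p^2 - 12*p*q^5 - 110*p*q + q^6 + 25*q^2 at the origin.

A5

The Hessian of f at 0 is [[242, -110], [-110, 50]] with rank 1, so corank 1. A Groebner basis of the Jacobian ideal J(f) in C{p,q} is {q^5, p - 5*q/11}; counting standard monomials gives mu = 5. Corank 1: A-series; mu = 5 gives A_5.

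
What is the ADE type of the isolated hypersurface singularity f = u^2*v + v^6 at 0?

The Hessian of f at 0 has rank 0. Corank 2; j^3 = u^2*v has shape L^2 M (L != M), so D-series; mu = 7 gives D_7.

D_7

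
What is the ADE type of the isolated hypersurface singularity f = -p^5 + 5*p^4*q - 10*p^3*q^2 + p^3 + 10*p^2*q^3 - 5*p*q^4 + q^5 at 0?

The Hessian of f at 0 has rank 0. Corank 2; j^3 = p^3 is a perfect cube, so E-series; the 5-jet and mu = 8 give E_8.

E8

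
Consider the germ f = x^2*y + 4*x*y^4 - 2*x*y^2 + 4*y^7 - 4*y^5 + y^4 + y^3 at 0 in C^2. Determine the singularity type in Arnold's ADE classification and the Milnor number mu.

Type D5, Milnor number mu = 5.

The Hessian of f at 0 has rank 0. Corank 2; j^3 = y*(x - y)^2 has shape L^2 M (L != M), so D-series; mu = 5 gives D_5.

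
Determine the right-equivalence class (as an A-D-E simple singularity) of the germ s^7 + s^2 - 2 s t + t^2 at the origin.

The Hessian of f at 0 has rank 1. Corank 1: A-series; mu = 6 gives A_6.

A_{6}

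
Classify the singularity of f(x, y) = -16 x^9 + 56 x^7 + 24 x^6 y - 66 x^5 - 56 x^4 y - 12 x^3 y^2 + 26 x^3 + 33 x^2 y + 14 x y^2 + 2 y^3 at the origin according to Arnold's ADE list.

The Hessian of f at 0 has rank 0. Corank 2; j^3 = (2*x + y)*(13*x^2 + 10*x*y + 2*y^2) splits into three distinct lines over C (the quadratic factor has nonzero discriminant), so D_4.

D_{4}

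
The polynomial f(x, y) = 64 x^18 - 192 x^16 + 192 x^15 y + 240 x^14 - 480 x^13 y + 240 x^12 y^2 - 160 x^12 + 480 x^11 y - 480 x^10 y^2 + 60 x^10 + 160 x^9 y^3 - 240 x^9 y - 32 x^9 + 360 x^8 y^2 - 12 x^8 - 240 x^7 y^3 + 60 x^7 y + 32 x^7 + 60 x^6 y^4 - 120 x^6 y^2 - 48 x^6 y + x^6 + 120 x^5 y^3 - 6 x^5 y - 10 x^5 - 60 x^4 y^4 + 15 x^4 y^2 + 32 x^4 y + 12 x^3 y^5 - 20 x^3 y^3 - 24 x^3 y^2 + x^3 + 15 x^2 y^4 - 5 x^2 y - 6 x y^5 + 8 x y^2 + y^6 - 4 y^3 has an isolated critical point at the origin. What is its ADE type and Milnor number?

The Hessian of f at 0 has rank 0. Corank 2; j^3 = (x - 2*y)^2*(x - y) has shape L^2 M (L != M), so D-series; mu = 7 gives D_7.

Type D7, Milnor number mu = 7.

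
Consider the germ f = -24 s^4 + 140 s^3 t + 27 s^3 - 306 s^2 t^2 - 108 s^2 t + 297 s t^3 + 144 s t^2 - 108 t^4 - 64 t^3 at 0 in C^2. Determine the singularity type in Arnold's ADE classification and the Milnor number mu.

The Hessian of f at 0 has rank 0. Corank 2; j^3 = (3*s - 4*t)^3 is a perfect cube, so E-series; the 4-jet and mu = 7 give E_7.

Type E_7, Milnor number mu = 7.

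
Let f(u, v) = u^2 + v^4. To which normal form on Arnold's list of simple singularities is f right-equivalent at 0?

A3

The Hessian of f at 0 has rank 1. Corank 1: A-series; mu = 3 gives A_3.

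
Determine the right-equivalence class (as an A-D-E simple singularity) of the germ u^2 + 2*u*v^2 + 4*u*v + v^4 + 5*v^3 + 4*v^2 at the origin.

The Hessian of f at 0 has rank 1. Corank 1: A-series; mu = 2 gives A_2.

A_2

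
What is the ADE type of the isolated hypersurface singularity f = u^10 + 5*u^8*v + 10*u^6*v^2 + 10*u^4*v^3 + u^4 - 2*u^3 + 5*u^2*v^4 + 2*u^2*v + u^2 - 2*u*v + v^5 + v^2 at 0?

The Hessian of f at 0 has rank 1. Corank 1: A-series; mu = 4 gives A_4.

A4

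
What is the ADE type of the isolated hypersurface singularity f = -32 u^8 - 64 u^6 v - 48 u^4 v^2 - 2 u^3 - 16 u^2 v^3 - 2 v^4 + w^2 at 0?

E6

The Hessian of f at 0 has rank 1. Corank 2; j^3 = -2*u^3 is a perfect cube, so E-series; the 4-jet and mu = 6 give E_6.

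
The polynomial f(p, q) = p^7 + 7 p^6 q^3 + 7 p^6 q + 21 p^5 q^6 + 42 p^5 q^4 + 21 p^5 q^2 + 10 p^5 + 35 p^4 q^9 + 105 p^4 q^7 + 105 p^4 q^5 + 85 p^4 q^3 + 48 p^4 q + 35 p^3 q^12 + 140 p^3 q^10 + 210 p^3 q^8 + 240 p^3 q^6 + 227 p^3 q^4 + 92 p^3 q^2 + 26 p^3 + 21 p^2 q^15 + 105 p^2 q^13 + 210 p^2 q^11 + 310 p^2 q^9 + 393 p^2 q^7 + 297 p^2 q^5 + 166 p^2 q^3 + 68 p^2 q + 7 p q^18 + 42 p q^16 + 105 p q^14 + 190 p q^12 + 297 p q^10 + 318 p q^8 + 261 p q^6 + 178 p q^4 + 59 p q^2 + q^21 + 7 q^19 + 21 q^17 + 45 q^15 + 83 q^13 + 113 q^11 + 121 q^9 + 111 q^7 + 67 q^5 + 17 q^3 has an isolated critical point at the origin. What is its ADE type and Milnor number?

Type D_4, Milnor number mu = 4.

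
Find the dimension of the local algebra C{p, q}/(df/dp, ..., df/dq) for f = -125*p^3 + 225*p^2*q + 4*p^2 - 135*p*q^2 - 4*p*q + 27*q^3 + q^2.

2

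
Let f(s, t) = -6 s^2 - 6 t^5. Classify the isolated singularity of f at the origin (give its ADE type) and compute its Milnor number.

The Hessian of f at 0 has rank 1. Corank 1: A-series; mu = 4 gives A_4.

Type A_{4}, Milnor number mu = 4.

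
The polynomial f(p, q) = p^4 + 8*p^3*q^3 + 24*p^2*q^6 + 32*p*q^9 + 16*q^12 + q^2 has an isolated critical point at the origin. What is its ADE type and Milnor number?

The Hessian of f at 0 has rank 1. Corank 1: A-series; mu = 3 gives A_3.

Type A_3, Milnor number mu = 3.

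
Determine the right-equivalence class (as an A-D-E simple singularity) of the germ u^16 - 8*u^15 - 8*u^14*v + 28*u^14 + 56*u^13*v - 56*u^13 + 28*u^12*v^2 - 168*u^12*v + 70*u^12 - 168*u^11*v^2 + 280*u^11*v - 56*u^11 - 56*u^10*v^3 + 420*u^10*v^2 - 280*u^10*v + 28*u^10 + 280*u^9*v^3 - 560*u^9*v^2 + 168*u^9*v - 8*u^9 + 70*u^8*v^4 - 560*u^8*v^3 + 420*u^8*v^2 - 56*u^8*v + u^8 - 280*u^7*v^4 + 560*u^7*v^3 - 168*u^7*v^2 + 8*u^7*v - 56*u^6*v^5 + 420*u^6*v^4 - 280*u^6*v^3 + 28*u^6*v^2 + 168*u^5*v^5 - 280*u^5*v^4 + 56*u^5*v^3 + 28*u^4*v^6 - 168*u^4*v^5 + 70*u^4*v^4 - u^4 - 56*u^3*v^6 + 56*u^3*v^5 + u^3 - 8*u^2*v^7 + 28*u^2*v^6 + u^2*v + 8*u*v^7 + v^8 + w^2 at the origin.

D_{9}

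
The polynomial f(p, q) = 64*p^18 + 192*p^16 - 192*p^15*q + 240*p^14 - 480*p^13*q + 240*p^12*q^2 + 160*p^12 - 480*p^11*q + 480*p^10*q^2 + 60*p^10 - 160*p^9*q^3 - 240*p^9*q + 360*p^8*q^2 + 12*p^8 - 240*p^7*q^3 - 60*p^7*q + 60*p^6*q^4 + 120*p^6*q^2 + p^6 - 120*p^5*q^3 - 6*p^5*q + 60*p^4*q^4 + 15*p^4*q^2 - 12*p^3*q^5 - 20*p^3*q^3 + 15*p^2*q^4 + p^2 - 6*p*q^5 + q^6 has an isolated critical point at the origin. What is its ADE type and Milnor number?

The Hessian of f at 0 is [[2, 0], [0, 0]] with rank 1, so corank 1. A Groebner basis of the Jacobian ideal J(f) in C{p,q} is {q^5, p}; counting standard monomials gives mu = 5. Corank 1: A-series; mu = 5 gives A_5.

Type A5, Milnor number mu = 5.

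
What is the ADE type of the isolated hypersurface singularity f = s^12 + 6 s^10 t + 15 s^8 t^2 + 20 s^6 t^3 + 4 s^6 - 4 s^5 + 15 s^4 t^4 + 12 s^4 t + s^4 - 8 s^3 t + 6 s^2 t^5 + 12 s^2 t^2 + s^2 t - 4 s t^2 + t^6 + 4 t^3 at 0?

D_{7}

The Hessian of f at 0 is [[0, 0], [0, 0]] with rank 0, so corank 2. A Groebner basis of the Jacobian ideal J(f) in C{s,t} is {5*s^2/189 - 1789*s*t/12096 + t^4 + 509*t^3/1512 + 383*t^2/2016, s^3 - 32*s^2/63 + 131*s*t/126 - 4*t^3/63 - t^2/21, s^2*t - s*t/2 + t^2, 8*s^2/189 + s*t^2 - 509*s*t/1512 - 125*t^3/189 + 127*t^2/252}; counting standard monomials gives mu = 7. Corank 2; j^3 = t*(s - 2*t)^2 has shape L^2 M (L != M), so D-series; mu = 7 gives D_7.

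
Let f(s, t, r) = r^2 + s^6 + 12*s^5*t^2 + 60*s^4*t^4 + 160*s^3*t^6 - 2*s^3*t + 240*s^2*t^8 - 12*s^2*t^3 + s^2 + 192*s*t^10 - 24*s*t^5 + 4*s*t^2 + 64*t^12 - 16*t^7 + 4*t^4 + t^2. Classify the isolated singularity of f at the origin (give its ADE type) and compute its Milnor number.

Type A_1, Milnor number mu = 1.

The Hessian of f at 0 has rank 3. Corank 0: nondegenerate Morse point, so A_1.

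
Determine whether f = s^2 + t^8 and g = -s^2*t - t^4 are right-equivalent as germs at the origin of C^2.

No.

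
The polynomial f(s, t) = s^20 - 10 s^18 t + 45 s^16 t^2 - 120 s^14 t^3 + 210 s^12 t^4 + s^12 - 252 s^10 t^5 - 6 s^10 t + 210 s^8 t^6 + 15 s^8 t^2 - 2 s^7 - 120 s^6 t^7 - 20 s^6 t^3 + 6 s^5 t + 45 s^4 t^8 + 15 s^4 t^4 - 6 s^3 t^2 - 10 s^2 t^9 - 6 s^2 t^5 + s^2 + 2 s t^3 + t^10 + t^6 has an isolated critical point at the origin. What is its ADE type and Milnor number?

Type A_9, Milnor number mu = 9.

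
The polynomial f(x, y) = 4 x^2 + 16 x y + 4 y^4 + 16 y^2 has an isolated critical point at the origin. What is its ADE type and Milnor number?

The Hessian of f at 0 has rank 1. Corank 1: A-series; mu = 3 gives A_3.

Type A_{3}, Milnor number mu = 3.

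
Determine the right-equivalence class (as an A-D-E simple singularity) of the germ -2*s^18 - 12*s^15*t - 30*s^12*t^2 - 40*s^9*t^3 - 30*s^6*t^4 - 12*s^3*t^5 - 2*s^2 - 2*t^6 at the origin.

The Hessian of f at 0 is [[-4, 0], [0, 0]] with rank 1, so corank 1. A Groebner basis of the Jacobian ideal J(f) in C{s,t} is {t^5, s}; counting standard monomials gives mu = 5. Corank 1: A-series; mu = 5 gives A_5.

A5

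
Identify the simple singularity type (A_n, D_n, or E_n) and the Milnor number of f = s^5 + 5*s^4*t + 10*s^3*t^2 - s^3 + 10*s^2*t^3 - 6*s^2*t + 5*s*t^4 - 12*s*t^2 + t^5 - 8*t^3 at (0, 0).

Type E8, Milnor number mu = 8.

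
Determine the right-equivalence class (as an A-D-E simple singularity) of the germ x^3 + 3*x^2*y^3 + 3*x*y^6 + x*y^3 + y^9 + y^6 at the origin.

E_7

The Hessian of f at 0 has rank 0. Corank 2; j^3 = x^3 is a perfect cube, so E-series; the 4-jet and mu = 7 give E_7.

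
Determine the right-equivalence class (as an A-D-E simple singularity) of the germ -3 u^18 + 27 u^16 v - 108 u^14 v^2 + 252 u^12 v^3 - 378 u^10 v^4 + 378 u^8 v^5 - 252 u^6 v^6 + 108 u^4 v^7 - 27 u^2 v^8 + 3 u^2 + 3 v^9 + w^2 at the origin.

The Hessian of f at 0 has rank 2. Corank 1: A-series; mu = 8 gives A_8.

A8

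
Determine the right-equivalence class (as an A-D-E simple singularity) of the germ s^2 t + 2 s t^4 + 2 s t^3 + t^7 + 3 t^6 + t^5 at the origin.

D7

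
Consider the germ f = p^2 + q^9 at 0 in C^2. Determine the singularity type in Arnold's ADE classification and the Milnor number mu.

The Hessian of f at 0 has rank 1. Corank 1: A-series; mu = 8 gives A_8.

Type A_8, Milnor number mu = 8.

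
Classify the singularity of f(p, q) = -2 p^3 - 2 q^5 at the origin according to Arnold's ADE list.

The Hessian of f at 0 has rank 0. Corank 2; j^3 = -2*p^3 is a perfect cube, so E-series; the 5-jet and mu = 8 give E_8.

E_8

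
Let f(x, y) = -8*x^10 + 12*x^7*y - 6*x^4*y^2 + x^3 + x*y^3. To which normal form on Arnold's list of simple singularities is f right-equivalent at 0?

E7

The Hessian of f at 0 has rank 0. Corank 2; j^3 = x^3 is a perfect cube, so E-series; the 4-jet and mu = 7 give E_7.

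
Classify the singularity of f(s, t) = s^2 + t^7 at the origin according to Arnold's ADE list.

A_6

The Hessian of f at 0 has rank 1. Corank 1: A-series; mu = 6 gives A_6.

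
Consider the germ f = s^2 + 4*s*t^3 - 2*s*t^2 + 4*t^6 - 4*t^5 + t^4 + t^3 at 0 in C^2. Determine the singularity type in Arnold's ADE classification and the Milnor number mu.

The Hessian of f at 0 has rank 1. Corank 1: A-series; mu = 2 gives A_2.

Type A_{2}, Milnor number mu = 2.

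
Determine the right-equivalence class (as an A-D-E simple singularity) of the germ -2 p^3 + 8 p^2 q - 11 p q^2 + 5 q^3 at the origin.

D_{4}

The Hessian of f at 0 is [[0, 0], [0, 0]] with rank 0, so corank 2. A Groebner basis of the Jacobian ideal J(f) in C{p,q} is {q^3, p^2 + q^2/2, p*q - q^2/2}; counting standard monomials gives mu = 4. Corank 2; j^3 = -(p - q)*(2*p^2 - 6*p*q + 5*q^2) splits into three distinct lines over C (the quadratic factor has nonzero discriminant), so D_4.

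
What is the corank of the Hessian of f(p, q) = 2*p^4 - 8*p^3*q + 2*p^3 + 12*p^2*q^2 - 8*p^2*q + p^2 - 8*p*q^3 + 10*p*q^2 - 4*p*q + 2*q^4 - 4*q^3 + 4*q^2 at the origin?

1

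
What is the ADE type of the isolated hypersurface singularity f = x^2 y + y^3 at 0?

D4

The Hessian of f at 0 has rank 0. Corank 2; j^3 = y*(x^2 + y^2) splits into three distinct lines over C (the quadratic factor has nonzero discriminant), so D_4.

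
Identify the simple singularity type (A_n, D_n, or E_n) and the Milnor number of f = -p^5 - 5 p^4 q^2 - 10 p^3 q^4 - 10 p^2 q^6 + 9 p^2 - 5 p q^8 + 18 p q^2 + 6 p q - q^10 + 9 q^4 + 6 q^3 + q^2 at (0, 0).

The Hessian of f at 0 has rank 1. Corank 1: A-series; mu = 4 gives A_4.

Type A_{4}, Milnor number mu = 4.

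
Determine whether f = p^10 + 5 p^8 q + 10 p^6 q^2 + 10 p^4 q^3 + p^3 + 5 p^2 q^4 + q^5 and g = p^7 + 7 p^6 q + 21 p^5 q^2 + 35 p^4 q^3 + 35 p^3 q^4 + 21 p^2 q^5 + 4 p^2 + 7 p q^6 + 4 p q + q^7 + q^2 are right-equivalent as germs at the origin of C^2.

The Hessian of f at 0 has rank 0. Corank 2; j^3 = p^3 is a perfect cube, so E-series; the 5-jet and mu = 8 give E_8. The Hessian of g at 0 has rank 1. Corank 1: A-series; mu = 6 gives A_6. f is E_8 but g is A_6, hence not right-equivalent.

No.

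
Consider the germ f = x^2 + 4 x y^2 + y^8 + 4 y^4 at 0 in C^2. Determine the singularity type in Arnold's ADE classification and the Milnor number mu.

Type A_7, Milnor number mu = 7.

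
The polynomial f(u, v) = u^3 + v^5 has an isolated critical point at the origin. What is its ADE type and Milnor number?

Type E_8, Milnor number mu = 8.

The Hessian of f at 0 has rank 0. Corank 2; j^3 = u^3 is a perfect cube, so E-series; the 5-jet and mu = 8 give E_8.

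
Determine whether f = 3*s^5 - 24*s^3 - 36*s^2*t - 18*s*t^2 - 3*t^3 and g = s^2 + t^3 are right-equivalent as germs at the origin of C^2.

No.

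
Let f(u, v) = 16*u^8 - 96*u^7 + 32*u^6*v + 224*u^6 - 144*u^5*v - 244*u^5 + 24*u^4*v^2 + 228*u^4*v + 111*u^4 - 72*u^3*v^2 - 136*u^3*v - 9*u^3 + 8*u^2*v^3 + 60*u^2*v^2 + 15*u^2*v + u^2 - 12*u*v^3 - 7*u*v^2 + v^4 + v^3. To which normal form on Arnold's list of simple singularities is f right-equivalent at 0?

A_2

The Hessian of f at 0 has rank 1. Corank 1: A-series; mu = 2 gives A_2.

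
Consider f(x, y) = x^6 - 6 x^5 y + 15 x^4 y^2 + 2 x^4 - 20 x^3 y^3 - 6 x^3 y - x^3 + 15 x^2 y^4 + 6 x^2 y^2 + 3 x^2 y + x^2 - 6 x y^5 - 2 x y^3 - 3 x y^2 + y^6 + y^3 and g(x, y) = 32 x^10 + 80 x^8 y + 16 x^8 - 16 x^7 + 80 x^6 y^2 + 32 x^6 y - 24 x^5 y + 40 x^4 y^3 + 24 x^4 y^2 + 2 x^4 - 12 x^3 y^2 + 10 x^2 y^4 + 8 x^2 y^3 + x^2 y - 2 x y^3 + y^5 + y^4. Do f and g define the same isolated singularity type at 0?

The Hessian of f at 0 has rank 1. Corank 1: A-series; mu = 2 gives A_2. The Hessian of g at 0 has rank 0. Corank 2; j^3 = x^2*y has shape L^2 M (L != M), so D-series; mu = 5 gives D_5. f is A_2 but g is D_5, hence not right-equivalent.

No.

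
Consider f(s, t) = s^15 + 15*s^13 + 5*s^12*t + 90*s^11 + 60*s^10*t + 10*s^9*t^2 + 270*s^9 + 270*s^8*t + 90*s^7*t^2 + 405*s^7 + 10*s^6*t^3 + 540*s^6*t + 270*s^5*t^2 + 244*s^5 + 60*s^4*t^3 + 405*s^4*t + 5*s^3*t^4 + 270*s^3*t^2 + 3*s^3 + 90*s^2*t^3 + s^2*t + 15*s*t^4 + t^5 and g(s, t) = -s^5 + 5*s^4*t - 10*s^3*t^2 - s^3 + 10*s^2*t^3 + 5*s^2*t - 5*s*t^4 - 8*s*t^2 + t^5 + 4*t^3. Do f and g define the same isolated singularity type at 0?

Yes.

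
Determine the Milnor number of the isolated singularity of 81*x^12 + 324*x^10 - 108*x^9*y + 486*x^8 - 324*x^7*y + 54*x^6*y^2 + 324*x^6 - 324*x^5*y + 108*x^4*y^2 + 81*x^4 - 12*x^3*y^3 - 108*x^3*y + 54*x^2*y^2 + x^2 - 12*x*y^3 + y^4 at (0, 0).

3

The Hessian of f at 0 has rank 1. Corank 1: A-series; mu = 3 gives A_3.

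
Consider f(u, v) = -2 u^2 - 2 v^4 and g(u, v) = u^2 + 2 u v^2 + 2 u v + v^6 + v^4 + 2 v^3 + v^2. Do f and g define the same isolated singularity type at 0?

The Hessian of f at 0 has rank 1. Corank 1: A-series; mu = 3 gives A_3. The Hessian of g at 0 has rank 1. Corank 1: A-series; mu = 5 gives A_5. f is A_3 but g is A_5, hence not right-equivalent.

No.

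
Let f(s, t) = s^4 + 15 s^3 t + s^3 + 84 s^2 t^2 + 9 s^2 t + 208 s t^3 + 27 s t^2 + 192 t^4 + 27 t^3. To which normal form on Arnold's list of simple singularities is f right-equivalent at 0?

The Hessian of f at 0 has rank 0. Corank 2; j^3 = (s + 3*t)^3 is a perfect cube, so E-series; the 4-jet and mu = 7 give E_7.

E7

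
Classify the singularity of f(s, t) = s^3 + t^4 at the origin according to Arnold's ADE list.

E6

The Hessian of f at 0 has rank 0. Corank 2; j^3 = s^3 is a perfect cube, so E-series; the 4-jet and mu = 6 give E_6.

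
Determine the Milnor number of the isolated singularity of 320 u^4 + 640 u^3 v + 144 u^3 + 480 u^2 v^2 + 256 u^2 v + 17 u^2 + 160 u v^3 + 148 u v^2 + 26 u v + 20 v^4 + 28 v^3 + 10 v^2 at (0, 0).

1

The Hessian of f at 0 is [[34, 26], [26, 20]] with rank 2, so corank 0. A Groebner basis of the Jacobian ideal J(f) in C{u,v} is {u, v}; counting standard monomials gives mu = 1. Corank 0: nondegenerate Morse point, so A_1.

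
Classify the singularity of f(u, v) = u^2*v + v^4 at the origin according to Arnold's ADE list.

D5

The Hessian of f at 0 is [[0, 0], [0, 0]] with rank 0, so corank 2. A Groebner basis of the Jacobian ideal J(f) in C{u,v} is {u^3, u^2/4 + v^3, u*v}; counting standard monomials gives mu = 5. Corank 2; j^3 = u^2*v has shape L^2 M (L != M), so D-series; mu = 5 gives D_5.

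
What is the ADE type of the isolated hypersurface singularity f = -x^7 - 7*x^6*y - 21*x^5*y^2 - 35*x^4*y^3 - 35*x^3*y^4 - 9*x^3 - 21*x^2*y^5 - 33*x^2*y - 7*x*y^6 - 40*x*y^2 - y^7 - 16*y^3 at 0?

The Hessian of f at 0 is [[0, 0], [0, 0]] with rank 0, so corank 2. A Groebner basis of the Jacobian ideal J(f) in C{x,y} is {2187*x*y/7 + y^6 + 2916*y^2/7, x*y^2 + 4*y^3/3, x^2 + 7*x*y/3 + 4*y^2/3}; counting standard monomials gives mu = 8. Corank 2; j^3 = -(x + y)*(3*x + 4*y)^2 has shape L^2 M (L != M), so D-series; mu = 8 gives D_8.

D_{8}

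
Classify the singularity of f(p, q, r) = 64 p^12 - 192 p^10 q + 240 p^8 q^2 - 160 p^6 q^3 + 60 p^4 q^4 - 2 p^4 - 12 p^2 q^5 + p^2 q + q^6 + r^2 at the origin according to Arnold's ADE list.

D_{7}

The Hessian of f at 0 has rank 1. Corank 2; j^3 = p^2*q has shape L^2 M (L != M), so D-series; mu = 7 gives D_7.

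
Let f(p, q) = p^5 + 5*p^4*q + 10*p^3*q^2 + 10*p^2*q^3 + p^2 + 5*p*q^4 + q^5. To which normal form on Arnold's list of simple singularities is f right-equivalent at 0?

The Hessian of f at 0 has rank 1. Corank 1: A-series; mu = 4 gives A_4.

A_4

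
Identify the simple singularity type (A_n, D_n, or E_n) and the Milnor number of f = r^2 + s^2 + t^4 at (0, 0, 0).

The Hessian of f at 0 has rank 2. Corank 1: A-series; mu = 3 gives A_3.

Type A_3, Milnor number mu = 3.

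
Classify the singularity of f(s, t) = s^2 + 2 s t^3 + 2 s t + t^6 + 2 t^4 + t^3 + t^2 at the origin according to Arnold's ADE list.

A_{2}

The Hessian of f at 0 has rank 1. Corank 1: A-series; mu = 2 gives A_2.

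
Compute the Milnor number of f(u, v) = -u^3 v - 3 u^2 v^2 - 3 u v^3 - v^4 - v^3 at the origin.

7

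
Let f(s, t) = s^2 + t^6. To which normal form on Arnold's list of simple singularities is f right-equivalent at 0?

A_{5}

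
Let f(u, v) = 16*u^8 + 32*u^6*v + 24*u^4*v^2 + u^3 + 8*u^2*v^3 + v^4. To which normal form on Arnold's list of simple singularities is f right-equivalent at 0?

E6

The Hessian of f at 0 has rank 0. Corank 2; j^3 = u^3 is a perfect cube, so E-series; the 4-jet and mu = 6 give E_6.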